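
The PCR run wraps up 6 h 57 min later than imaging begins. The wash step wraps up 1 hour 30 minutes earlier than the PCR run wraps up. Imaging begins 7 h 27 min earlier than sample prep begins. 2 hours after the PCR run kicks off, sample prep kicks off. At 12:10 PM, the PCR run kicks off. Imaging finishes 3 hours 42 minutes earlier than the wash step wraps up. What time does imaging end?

8:28 AM

Sample prep starts at 12:10 PM + 120 min = 2:10 PM.
Imaging starts at 2:10 PM − 447 min = 6:43 AM.
The PCR run ends at 6:43 AM + 417 min = 1:40 PM.
The wash step ends at 1:40 PM − 90 min = 12:10 PM.
Imaging ends at 12:10 PM − 222 min = 8:28 AM.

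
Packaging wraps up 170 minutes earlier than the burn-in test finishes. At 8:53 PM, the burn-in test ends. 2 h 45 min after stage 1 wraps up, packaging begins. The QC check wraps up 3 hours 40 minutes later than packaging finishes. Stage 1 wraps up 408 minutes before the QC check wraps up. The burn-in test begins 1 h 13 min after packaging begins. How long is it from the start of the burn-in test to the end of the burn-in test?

Packaging ends at 8:53 PM − 170 min = 6:03 PM.
The QC check ends at 6:03 PM + 220 min = 9:43 PM.
Stage 1 ends at 9:43 PM − 408 min = 2:55 PM.
Packaging starts at 2:55 PM + 165 min = 5:40 PM.
The burn-in test starts at 5:40 PM + 73 min = 6:53 PM.
From 6:53 PM to 8:53 PM is 2 hours.

2 hours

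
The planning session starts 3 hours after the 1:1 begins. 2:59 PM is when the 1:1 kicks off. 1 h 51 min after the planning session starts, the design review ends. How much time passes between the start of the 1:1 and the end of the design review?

The planning session starts at 2:59 PM + 180 min = 5:59 PM.
The design review ends at 5:59 PM + 111 min = 7:50 PM.
From 2:59 PM to 7:50 PM is 4 hours 51 minutes.

4 hours 51 minutes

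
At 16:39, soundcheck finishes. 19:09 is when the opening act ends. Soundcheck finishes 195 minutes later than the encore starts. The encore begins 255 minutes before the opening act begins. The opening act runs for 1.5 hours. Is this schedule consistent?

The opening act starts at 19:09 − 90 min = 17:39.
The encore starts at 17:39 − 255 min = 13:24.
Soundcheck ends at 13:24 + 195 min = 16:39.
That matches the stated 16:39, so the schedule is consistent.

Yes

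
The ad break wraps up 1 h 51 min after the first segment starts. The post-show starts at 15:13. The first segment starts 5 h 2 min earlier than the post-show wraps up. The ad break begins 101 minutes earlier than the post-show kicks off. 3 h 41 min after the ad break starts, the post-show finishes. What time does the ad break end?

The ad break starts at 15:13 − 101 min = 13:32.
The post-show ends at 13:32 + 221 min = 17:13.
The first segment starts at 17:13 − 302 min = 12:11.
The ad break ends at 12:11 + 111 min = 14:02.

14:02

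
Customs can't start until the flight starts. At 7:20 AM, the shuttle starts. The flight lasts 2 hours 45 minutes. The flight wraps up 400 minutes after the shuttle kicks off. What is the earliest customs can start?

The flight ends at 7:20 AM + 400 min = 2:00 PM.
The flight starts at 2:00 PM − 165 min = 11:15 AM.
Customs is bounded by the flight, so the earliest it can start is 11:15 AM.

11:15 AM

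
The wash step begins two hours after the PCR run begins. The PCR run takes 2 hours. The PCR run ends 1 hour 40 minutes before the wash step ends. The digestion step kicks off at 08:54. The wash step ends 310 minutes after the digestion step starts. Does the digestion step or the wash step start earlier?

the digestion step

The wash step ends at 08:54 + 310 min = 14:04.
The PCR run ends at 14:04 − 100 min = 12:24.
The PCR run starts at 12:24 − 120 min = 10:24.
The wash step starts at 10:24 + 120 min = 12:24.
The digestion step starts at 08:54 and the wash step starts at 12:24, so the digestion step is first.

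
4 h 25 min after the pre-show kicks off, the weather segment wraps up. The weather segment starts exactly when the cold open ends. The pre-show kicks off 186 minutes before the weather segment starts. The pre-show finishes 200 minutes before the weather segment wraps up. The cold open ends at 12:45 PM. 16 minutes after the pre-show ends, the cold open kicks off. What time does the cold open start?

11:00 AM

The weather segment starts at 12:45 PM.
The pre-show starts at 12:45 PM − 186 min = 9:39 AM.
The weather segment ends at 9:39 AM + 265 min = 2:04 PM.
The pre-show ends at 2:04 PM − 200 min = 10:44 AM.
The cold open starts at 10:44 AM + 16 min = 11:00 AM.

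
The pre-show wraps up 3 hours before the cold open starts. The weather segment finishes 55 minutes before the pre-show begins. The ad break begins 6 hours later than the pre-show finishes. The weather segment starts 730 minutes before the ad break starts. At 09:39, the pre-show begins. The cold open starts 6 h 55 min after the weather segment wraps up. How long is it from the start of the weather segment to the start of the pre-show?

190 minutes

The weather segment ends at 09:39 − 55 min = 08:44.
The cold open starts at 08:44 + 415 min = 15:39.
The pre-show ends at 15:39 − 180 min = 12:39.
The ad break starts at 12:39 + 360 min = 18:39.
The weather segment starts at 18:39 − 730 min = 06:29.
From 06:29 to 09:39 is 190 minutes.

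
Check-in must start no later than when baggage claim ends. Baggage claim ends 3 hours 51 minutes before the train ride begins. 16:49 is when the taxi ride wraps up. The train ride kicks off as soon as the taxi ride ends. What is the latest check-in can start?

The train ride starts at 16:49.
Baggage claim ends at 16:49 − 231 min = 12:58.
Check-in is bounded by baggage claim, so the latest it can start is 12:58.

12:58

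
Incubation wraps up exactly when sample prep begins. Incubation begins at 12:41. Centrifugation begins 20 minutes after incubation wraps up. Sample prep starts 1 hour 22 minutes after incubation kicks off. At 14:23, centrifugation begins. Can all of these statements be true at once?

Yes

Sample prep starts at 12:41 + 82 min = 14:03.
So incubation ends at 14:03.
Centrifugation starts at 14:03 + 20 min = 14:23.
That matches the stated 14:23, so the schedule is consistent.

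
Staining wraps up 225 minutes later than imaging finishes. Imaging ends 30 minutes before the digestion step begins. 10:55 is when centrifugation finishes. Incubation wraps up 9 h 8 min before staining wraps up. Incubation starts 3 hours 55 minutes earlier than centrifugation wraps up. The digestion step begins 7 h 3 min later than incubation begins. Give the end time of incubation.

Incubation starts at 10:55 − 235 min = 07:00.
The digestion step starts at 07:00 + 423 min = 14:03.
Imaging ends at 14:03 − 30 min = 13:33.
Staining ends at 13:33 + 225 min = 17:18.
Incubation ends at 17:18 − 548 min = 08:10.

08:10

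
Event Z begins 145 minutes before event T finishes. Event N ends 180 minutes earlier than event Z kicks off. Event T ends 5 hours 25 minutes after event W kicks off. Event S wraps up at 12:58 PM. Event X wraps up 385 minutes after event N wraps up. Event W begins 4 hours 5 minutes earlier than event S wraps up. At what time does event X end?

Event W starts at 12:58 PM − 245 min = 8:53 AM.
Event T ends at 8:53 AM + 325 min = 2:18 PM.
Event Z starts at 2:18 PM − 145 min = 11:53 AM.
Event N ends at 11:53 AM − 180 min = 8:53 AM.
Event X ends at 8:53 AM + 385 min = 3:18 PM.

3:18 PM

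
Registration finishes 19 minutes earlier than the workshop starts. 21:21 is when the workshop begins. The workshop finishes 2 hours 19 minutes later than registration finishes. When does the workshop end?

Registration ends at 21:21 − 19 min = 21:02.
The workshop ends at 21:02 + 139 min = 23:21.

23:21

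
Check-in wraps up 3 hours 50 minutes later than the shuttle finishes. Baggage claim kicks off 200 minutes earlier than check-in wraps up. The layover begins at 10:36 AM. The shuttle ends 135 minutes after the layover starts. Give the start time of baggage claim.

1:21 PM

The shuttle ends at 10:36 AM + 135 min = 12:51 PM.
Check-in ends at 12:51 PM + 230 min = 4:41 PM.
Baggage claim starts at 4:41 PM − 200 min = 1:21 PM.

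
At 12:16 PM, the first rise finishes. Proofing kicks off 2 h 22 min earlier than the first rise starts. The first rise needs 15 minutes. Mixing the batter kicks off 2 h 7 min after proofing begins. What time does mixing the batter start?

The first rise starts at 12:16 PM − 15 min = 12:01 PM.
Proofing starts at 12:01 PM − 142 min = 9:39 AM.
Mixing the batter starts at 9:39 AM + 127 min = 11:46 AM.

11:46 AM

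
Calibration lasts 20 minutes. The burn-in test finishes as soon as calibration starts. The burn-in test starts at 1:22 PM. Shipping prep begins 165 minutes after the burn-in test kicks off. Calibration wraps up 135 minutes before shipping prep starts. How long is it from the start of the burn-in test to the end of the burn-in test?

Shipping prep starts at 1:22 PM + 165 min = 4:07 PM.
Calibration ends at 4:07 PM − 135 min = 1:52 PM.
Calibration starts at 1:52 PM − 20 min = 1:32 PM.
So the burn-in test ends at 1:32 PM.
From 1:22 PM to 1:32 PM is 10 minutes.

10 minutes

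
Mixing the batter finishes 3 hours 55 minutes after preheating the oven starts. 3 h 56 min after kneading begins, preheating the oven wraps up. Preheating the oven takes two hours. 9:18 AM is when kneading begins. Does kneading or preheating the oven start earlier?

kneading

Preheating the oven ends at 9:18 AM + 236 min = 1:14 PM.
Preheating the oven starts at 1:14 PM − 120 min = 11:14 AM.
Kneading starts at 9:18 AM and preheating the oven starts at 11:14 AM, so kneading is first.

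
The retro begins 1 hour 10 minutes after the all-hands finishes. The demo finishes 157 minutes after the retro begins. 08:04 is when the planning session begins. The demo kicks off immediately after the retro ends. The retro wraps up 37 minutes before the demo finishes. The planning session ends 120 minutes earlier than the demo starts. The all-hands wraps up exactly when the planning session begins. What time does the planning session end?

The all-hands ends at 08:04.
The retro starts at 08:04 + 70 min = 09:14.
The demo ends at 09:14 + 157 min = 11:51.
The retro ends at 11:51 − 37 min = 11:14.
So the demo starts at 11:14.
The planning session ends at 11:14 − 120 min = 09:14.

09:14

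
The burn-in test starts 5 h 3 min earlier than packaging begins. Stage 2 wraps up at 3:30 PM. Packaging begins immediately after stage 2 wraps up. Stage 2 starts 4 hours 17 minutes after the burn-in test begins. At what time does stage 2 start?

Packaging starts at 3:30 PM.
The burn-in test starts at 3:30 PM − 303 min = 10:27 AM.
Stage 2 starts at 10:27 AM + 257 min = 2:44 PM.

2:44 PM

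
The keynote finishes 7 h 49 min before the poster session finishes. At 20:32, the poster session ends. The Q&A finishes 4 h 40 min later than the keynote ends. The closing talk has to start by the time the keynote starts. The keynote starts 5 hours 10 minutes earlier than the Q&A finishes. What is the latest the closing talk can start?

12:13

The keynote ends at 20:32 − 469 min = 12:43.
The Q&A ends at 12:43 + 280 min = 17:23.
The keynote starts at 17:23 − 310 min = 12:13.
The closing talk is bounded by the keynote, so the latest it can start is 12:13.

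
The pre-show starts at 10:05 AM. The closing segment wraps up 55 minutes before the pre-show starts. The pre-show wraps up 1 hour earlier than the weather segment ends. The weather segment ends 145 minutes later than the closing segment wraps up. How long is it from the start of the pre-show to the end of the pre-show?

The closing segment ends at 10:05 AM − 55 min = 9:10 AM.
The weather segment ends at 9:10 AM + 145 min = 11:35 AM.
The pre-show ends at 11:35 AM − 60 min = 10:35 AM.
From 10:05 AM to 10:35 AM is 30 minutes.

30 minutes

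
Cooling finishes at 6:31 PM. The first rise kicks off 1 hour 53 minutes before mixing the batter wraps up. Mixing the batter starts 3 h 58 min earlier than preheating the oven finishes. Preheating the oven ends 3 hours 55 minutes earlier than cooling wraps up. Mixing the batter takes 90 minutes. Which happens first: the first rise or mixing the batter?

the first rise

Preheating the oven ends at 6:31 PM − 235 min = 2:36 PM.
Mixing the batter starts at 2:36 PM − 238 min = 10:38 AM.
Mixing the batter ends at 10:38 AM + 90 min = 12:08 PM.
The first rise starts at 12:08 PM − 113 min = 10:15 AM.
The first rise starts at 10:15 AM and mixing the batter starts at 10:38 AM, so the first rise is first.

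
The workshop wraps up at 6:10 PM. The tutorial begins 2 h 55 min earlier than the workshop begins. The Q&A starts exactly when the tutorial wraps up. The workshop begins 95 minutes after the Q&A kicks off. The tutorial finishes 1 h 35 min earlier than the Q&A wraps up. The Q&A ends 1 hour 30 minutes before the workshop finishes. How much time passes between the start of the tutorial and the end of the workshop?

265 minutes

The Q&A ends at 6:10 PM − 90 min = 4:40 PM.
The tutorial ends at 4:40 PM − 95 min = 3:05 PM.
So the Q&A starts at 3:05 PM.
The workshop starts at 3:05 PM + 95 min = 4:40 PM.
The tutorial starts at 4:40 PM − 175 min = 1:45 PM.
From 1:45 PM to 6:10 PM is 265 minutes.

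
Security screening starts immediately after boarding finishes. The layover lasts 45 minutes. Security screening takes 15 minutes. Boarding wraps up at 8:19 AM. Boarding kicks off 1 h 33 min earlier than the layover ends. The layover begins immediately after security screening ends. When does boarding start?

7:46 AM

Security screening starts at 8:19 AM.
Security screening ends at 8:19 AM + 15 min = 8:34 AM.
So the layover starts at 8:34 AM.
The layover ends at 8:34 AM + 45 min = 9:19 AM.
Boarding starts at 9:19 AM − 93 min = 7:46 AM.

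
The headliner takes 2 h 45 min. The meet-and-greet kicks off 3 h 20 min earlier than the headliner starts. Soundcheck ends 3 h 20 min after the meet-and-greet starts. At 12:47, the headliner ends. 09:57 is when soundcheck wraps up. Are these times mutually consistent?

The headliner starts at 12:47 − 165 min = 10:02.
The meet-and-greet starts at 10:02 − 200 min = 06:42.
Soundcheck ends at 06:42 + 200 min = 10:02.
But soundcheck is also said to end at 09:57 — a 5-minute conflict.

No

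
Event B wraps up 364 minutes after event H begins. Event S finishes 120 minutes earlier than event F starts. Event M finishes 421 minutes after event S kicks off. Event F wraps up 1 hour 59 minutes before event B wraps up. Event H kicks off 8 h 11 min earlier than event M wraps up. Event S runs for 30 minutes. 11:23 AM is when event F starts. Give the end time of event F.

Event S ends at 11:23 AM − 120 min = 9:23 AM.
Event S starts at 9:23 AM − 30 min = 8:53 AM.
Event M ends at 8:53 AM + 421 min = 3:54 PM.
Event H starts at 3:54 PM − 491 min = 7:43 AM.
Event B ends at 7:43 AM + 364 min = 1:47 PM.
Event F ends at 1:47 PM − 119 min = 11:48 AM.

11:48 AM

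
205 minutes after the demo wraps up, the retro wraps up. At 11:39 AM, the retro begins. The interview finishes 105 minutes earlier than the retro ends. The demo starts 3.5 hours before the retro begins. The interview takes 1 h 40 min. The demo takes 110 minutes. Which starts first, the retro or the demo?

the demo

The demo starts at 11:39 AM − 210 min = 8:09 AM.
The retro starts at 11:39 AM and the demo starts at 8:09 AM, so the demo is first.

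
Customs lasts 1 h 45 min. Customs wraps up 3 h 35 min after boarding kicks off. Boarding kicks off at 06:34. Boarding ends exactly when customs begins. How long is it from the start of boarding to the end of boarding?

1 h 50 min

Customs ends at 06:34 + 215 min = 10:09.
Customs starts at 10:09 − 105 min = 08:24.
So boarding ends at 08:24.
From 06:34 to 08:24 is 1 h 50 min.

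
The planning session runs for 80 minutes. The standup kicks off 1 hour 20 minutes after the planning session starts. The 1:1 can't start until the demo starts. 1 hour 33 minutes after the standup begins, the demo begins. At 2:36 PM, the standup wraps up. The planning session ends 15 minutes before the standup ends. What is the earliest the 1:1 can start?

3:54 PM

The planning session ends at 2:36 PM − 15 min = 2:21 PM.
The planning session starts at 2:21 PM − 80 min = 1:01 PM.
The standup starts at 1:01 PM + 80 min = 2:21 PM.
The demo starts at 2:21 PM + 93 min = 3:54 PM.
The 1:1 is bounded by the demo, so the earliest it can start is 3:54 PM.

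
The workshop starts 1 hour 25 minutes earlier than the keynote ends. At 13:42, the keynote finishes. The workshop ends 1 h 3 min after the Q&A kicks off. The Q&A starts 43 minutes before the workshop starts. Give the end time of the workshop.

12:37

The workshop starts at 13:42 − 85 min = 12:17.
The Q&A starts at 12:17 − 43 min = 11:34.
The workshop ends at 11:34 + 63 min = 12:37.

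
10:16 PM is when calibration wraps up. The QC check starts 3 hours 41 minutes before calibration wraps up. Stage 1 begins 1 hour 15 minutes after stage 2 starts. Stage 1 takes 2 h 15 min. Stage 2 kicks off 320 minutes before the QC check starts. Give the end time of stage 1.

4:45 PM

The QC check starts at 10:16 PM − 221 min = 6:35 PM.
Stage 2 starts at 6:35 PM − 320 min = 1:15 PM.
Stage 1 starts at 1:15 PM + 75 min = 2:30 PM.
Stage 1 ends at 2:30 PM + 135 min = 4:45 PM.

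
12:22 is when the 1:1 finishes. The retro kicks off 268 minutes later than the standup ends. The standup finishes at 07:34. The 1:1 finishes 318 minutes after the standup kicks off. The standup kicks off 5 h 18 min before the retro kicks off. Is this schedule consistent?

No

The retro starts at 07:34 + 268 min = 12:02.
The standup starts at 12:02 − 318 min = 06:44.
The 1:1 ends at 06:44 + 318 min = 12:02.
But the 1:1 is also said to end at 12:22 — a 20-minute conflict.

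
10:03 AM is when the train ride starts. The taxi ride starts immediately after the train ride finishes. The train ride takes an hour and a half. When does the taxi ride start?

The train ride ends at 10:03 AM + 90 min = 11:33 AM.
So the taxi ride starts at 11:33 AM.

11:33 AM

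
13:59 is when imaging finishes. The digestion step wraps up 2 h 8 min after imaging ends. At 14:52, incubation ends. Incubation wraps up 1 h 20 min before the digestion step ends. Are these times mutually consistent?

The digestion step ends at 13:59 + 128 min = 16:07.
Incubation ends at 16:07 − 80 min = 14:47.
But incubation is also said to end at 14:52 — a 5-minute conflict.

No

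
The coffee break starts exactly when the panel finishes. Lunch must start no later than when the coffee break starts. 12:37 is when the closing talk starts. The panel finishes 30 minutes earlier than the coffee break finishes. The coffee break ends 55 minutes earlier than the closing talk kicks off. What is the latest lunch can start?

11:12

The coffee break ends at 12:37 − 55 min = 11:42.
The panel ends at 11:42 − 30 min = 11:12.
So the coffee break starts at 11:12.
Lunch is bounded by the coffee break, so the latest it can start is 11:12.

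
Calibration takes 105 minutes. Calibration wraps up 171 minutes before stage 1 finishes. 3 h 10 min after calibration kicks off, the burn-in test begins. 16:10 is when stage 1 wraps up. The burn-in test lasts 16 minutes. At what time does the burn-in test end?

15:00

Calibration ends at 16:10 − 171 min = 13:19.
Calibration starts at 13:19 − 105 min = 11:34.
The burn-in test starts at 11:34 + 190 min = 14:44.
The burn-in test ends at 14:44 + 16 min = 15:00.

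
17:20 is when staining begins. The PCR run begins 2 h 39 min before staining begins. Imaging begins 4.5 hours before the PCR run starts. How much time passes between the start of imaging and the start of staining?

429 minutes

The PCR run starts at 17:20 − 159 min = 14:41.
Imaging starts at 14:41 − 270 min = 10:11.
From 10:11 to 17:20 is 429 minutes.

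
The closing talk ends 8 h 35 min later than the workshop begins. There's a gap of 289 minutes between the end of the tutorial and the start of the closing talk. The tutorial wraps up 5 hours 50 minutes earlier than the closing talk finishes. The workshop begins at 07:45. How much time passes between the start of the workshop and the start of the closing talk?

The closing talk ends at 07:45 + 515 min = 16:20.
The tutorial ends at 16:20 − 350 min = 10:30.
The closing talk starts at 10:30 + 289 min = 15:19.
From 07:45 to 15:19 is 7 hours 34 minutes.

7 hours 34 minutes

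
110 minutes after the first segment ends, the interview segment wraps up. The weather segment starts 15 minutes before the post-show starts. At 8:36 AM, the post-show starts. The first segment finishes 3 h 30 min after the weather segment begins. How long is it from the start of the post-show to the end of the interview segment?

5 hours 5 minutes

The weather segment starts at 8:36 AM − 15 min = 8:21 AM.
The first segment ends at 8:21 AM + 210 min = 11:51 AM.
The interview segment ends at 11:51 AM + 110 min = 1:41 PM.
From 8:36 AM to 1:41 PM is 5 hours 5 minutes.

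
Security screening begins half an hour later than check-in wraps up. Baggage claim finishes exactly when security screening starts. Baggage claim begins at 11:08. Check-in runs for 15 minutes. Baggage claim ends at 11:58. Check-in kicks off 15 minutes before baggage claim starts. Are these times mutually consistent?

Check-in starts at 11:08 − 15 min = 10:53.
Check-in ends at 10:53 + 15 min = 11:08.
Security screening starts at 11:08 + 30 min = 11:38.
So baggage claim ends at 11:38.
But baggage claim is also said to end at 11:58 — a 20-minute conflict.

No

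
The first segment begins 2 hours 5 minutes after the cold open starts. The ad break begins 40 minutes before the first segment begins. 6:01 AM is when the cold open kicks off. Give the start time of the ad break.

7:26 AM

The first segment starts at 6:01 AM + 125 min = 8:06 AM.
The ad break starts at 8:06 AM − 40 min = 7:26 AM.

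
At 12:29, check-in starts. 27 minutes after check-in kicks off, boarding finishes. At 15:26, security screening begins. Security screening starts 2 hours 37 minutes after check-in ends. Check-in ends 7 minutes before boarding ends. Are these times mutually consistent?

Boarding ends at 12:29 + 27 min = 12:56.
Check-in ends at 12:56 − 7 min = 12:49.
Security screening starts at 12:49 + 157 min = 15:26.
That matches the stated 15:26, so the schedule is consistent.

Yes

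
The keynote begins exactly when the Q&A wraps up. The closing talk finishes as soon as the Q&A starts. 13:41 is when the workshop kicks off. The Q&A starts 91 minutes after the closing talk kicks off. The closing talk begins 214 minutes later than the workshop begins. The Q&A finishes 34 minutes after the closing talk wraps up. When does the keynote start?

19:20

The closing talk starts at 13:41 + 214 min = 17:15.
The Q&A starts at 17:15 + 91 min = 18:46.
So the closing talk ends at 18:46.
The Q&A ends at 18:46 + 34 min = 19:20.
So the keynote starts at 19:20.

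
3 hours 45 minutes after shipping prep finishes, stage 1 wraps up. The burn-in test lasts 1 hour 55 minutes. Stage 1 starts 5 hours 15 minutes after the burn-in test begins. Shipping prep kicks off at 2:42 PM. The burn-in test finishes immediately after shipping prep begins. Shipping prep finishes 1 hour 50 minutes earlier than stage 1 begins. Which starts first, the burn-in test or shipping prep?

the burn-in test

The burn-in test ends at 2:42 PM.
The burn-in test starts at 2:42 PM − 115 min = 12:47 PM.
The burn-in test starts at 12:47 PM and shipping prep starts at 2:42 PM, so the burn-in test is first.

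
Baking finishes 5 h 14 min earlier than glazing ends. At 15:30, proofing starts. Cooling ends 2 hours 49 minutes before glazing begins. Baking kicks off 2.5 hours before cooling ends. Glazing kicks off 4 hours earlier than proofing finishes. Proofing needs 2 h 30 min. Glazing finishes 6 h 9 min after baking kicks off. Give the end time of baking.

Proofing ends at 15:30 + 150 min = 18:00.
Glazing starts at 18:00 − 240 min = 14:00.
Cooling ends at 14:00 − 169 min = 11:11.
Baking starts at 11:11 − 150 min = 08:41.
Glazing ends at 08:41 + 369 min = 14:50.
Baking ends at 14:50 − 314 min = 09:36.

09:36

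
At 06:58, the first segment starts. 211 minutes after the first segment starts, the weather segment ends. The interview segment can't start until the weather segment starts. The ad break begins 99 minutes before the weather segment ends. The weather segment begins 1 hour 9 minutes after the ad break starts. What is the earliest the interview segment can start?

09:59

The weather segment ends at 06:58 + 211 min = 10:29.
The ad break starts at 10:29 − 99 min = 08:50.
The weather segment starts at 08:50 + 69 min = 09:59.
The interview segment is bounded by the weather segment, so the earliest it can start is 09:59.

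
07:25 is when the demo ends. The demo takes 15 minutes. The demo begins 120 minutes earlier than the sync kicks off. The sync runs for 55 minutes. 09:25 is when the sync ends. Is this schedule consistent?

The sync starts at 09:25 − 55 min = 08:30.
The demo starts at 08:30 − 120 min = 06:30.
The demo ends at 06:30 + 15 min = 06:45.
But the demo is also said to end at 07:25 — a 40-minute conflict.

No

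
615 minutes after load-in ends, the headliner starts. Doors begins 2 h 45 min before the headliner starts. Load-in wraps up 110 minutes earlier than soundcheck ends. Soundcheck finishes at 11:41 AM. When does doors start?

5:21 PM

Load-in ends at 11:41 AM − 110 min = 9:51 AM.
The headliner starts at 9:51 AM + 615 min = 8:06 PM.
Doors starts at 8:06 PM − 165 min = 5:21 PM.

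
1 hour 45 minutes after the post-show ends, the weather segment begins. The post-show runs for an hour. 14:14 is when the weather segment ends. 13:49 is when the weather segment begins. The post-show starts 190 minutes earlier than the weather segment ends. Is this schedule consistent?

The post-show starts at 14:14 − 190 min = 11:04.
The post-show ends at 11:04 + 60 min = 12:04.
The weather segment starts at 12:04 + 105 min = 13:49.
That matches the stated 13:49, so the schedule is consistent.

Yes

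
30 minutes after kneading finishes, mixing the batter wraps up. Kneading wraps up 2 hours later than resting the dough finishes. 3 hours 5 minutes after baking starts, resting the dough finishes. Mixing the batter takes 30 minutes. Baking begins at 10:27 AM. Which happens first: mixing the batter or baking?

baking

Resting the dough ends at 10:27 AM + 185 min = 1:32 PM.
Kneading ends at 1:32 PM + 120 min = 3:32 PM.
Mixing the batter ends at 3:32 PM + 30 min = 4:02 PM.
Mixing the batter starts at 4:02 PM − 30 min = 3:32 PM.
Mixing the batter starts at 3:32 PM and baking starts at 10:27 AM, so baking is first.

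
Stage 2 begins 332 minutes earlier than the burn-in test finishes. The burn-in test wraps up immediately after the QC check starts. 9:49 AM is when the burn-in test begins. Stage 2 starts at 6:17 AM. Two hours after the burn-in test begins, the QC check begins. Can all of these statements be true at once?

Yes

The QC check starts at 9:49 AM + 120 min = 11:49 AM.
So the burn-in test ends at 11:49 AM.
Stage 2 starts at 11:49 AM − 332 min = 6:17 AM.
That matches the stated 6:17 AM, so the schedule is consistent.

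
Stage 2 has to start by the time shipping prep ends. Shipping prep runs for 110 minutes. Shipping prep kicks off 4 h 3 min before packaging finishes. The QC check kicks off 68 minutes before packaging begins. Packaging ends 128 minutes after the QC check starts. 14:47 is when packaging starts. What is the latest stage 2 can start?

The QC check starts at 14:47 − 68 min = 13:39.
Packaging ends at 13:39 + 128 min = 15:47.
Shipping prep starts at 15:47 − 243 min = 11:44.
Shipping prep ends at 11:44 + 110 min = 13:34.
Stage 2 is bounded by shipping prep, so the latest it can start is 13:34.

13:34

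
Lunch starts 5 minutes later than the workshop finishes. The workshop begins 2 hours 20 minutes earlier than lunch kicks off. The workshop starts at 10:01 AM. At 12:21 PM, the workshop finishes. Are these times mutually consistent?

No

Lunch starts at 12:21 PM + 5 min = 12:26 PM.
The workshop starts at 12:26 PM − 140 min = 10:06 AM.
But the workshop is also said to start at 10:01 AM — a 5-minute conflict.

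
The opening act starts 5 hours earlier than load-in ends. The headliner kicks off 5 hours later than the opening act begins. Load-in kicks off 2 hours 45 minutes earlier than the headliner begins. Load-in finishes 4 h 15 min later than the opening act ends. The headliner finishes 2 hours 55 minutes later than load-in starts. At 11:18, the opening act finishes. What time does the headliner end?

Load-in ends at 11:18 + 255 min = 15:33.
The opening act starts at 15:33 − 300 min = 10:33.
The headliner starts at 10:33 + 300 min = 15:33.
Load-in starts at 15:33 − 165 min = 12:48.
The headliner ends at 12:48 + 175 min = 15:43.

15:43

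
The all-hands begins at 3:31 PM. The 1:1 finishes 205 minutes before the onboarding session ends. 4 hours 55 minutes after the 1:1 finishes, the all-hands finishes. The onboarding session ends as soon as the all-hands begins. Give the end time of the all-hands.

5:01 PM

The onboarding session ends at 3:31 PM.
The 1:1 ends at 3:31 PM − 205 min = 12:06 PM.
The all-hands ends at 12:06 PM + 295 min = 5:01 PM.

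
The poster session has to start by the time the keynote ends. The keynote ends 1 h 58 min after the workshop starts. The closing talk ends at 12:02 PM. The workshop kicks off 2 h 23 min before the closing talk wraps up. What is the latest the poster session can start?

The workshop starts at 12:02 PM − 143 min = 9:39 AM.
The keynote ends at 9:39 AM + 118 min = 11:37 AM.
The poster session is bounded by the keynote, so the latest it can start is 11:37 AM.

11:37 AM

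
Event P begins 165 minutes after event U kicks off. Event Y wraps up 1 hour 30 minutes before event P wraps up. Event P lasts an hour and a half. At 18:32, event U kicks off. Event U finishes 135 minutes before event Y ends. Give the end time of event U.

19:02

Event P starts at 18:32 + 165 min = 21:17.
Event P ends at 21:17 + 90 min = 22:47.
Event Y ends at 22:47 − 90 min = 21:17.
Event U ends at 21:17 − 135 min = 19:02.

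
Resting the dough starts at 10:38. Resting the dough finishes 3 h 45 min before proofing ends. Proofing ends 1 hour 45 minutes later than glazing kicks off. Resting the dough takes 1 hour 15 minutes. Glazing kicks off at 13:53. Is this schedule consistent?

Yes

Proofing ends at 13:53 + 105 min = 15:38.
Resting the dough ends at 15:38 − 225 min = 11:53.
Resting the dough starts at 11:53 − 75 min = 10:38.
That matches the stated 10:38, so the schedule is consistent.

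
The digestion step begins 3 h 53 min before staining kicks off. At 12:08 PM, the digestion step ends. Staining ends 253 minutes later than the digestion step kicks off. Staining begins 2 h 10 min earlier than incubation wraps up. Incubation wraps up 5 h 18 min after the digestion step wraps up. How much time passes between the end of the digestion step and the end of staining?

Incubation ends at 12:08 PM + 318 min = 5:26 PM.
Staining starts at 5:26 PM − 130 min = 3:16 PM.
The digestion step starts at 3:16 PM − 233 min = 11:23 AM.
Staining ends at 11:23 AM + 253 min = 3:36 PM.
From 12:08 PM to 3:36 PM is 3 hours 28 minutes.

3 hours 28 minutes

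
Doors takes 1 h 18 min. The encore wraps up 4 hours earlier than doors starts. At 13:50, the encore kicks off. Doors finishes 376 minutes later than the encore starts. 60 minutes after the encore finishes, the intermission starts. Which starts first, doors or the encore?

the encore

Doors ends at 13:50 + 376 min = 20:06.
Doors starts at 20:06 − 78 min = 18:48.
Doors starts at 18:48 and the encore starts at 13:50, so the encore is first.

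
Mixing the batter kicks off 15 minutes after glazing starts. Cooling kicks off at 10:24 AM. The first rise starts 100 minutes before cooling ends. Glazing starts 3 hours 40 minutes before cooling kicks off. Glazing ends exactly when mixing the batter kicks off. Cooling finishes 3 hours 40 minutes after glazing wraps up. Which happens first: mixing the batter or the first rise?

Glazing starts at 10:24 AM − 220 min = 6:44 AM.
Mixing the batter starts at 6:44 AM + 15 min = 6:59 AM.
So glazing ends at 6:59 AM.
Cooling ends at 6:59 AM + 220 min = 10:39 AM.
The first rise starts at 10:39 AM − 100 min = 8:59 AM.
Mixing the batter starts at 6:59 AM and the first rise starts at 8:59 AM, so mixing the batter is first.

mixing the batter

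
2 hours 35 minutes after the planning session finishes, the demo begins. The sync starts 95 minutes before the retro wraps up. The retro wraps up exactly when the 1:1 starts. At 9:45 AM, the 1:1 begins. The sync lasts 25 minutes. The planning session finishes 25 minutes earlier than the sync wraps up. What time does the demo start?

10:45 AM

The retro ends at 9:45 AM.
The sync starts at 9:45 AM − 95 min = 8:10 AM.
The sync ends at 8:10 AM + 25 min = 8:35 AM.
The planning session ends at 8:35 AM − 25 min = 8:10 AM.
The demo starts at 8:10 AM + 155 min = 10:45 AM.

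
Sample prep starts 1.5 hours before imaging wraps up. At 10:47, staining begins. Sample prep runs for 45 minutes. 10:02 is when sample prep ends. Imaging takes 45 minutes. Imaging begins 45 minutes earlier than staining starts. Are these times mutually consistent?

Imaging starts at 10:47 − 45 min = 10:02.
Imaging ends at 10:02 + 45 min = 10:47.
Sample prep starts at 10:47 − 90 min = 09:17.
Sample prep ends at 09:17 + 45 min = 10:02.
That matches the stated 10:02, so the schedule is consistent.

Yes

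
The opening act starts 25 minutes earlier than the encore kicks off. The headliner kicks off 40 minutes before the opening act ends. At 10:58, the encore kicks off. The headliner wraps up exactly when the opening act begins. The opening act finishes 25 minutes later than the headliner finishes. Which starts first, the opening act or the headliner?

The opening act starts at 10:58 − 25 min = 10:33.
So the headliner ends at 10:33.
The opening act ends at 10:33 + 25 min = 10:58.
The headliner starts at 10:58 − 40 min = 10:18.
The opening act starts at 10:33 and the headliner starts at 10:18, so the headliner is first.

the headliner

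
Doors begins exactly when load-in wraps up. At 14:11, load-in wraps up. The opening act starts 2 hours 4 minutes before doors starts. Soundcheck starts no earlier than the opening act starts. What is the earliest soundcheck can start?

12:07

Doors starts at 14:11.
The opening act starts at 14:11 − 124 min = 12:07.
Soundcheck is bounded by the opening act, so the earliest it can start is 12:07.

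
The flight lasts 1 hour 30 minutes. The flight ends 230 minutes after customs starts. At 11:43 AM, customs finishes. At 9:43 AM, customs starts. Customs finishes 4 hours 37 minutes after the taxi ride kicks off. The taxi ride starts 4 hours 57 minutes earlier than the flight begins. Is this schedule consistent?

Yes

The flight ends at 9:43 AM + 230 min = 1:33 PM.
The flight starts at 1:33 PM − 90 min = 12:03 PM.
The taxi ride starts at 12:03 PM − 297 min = 7:06 AM.
Customs ends at 7:06 AM + 277 min = 11:43 AM.
That matches the stated 11:43 AM, so the schedule is consistent.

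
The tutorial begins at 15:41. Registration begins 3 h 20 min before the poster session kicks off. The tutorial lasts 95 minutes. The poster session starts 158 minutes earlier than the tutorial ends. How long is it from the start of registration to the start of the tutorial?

The tutorial ends at 15:41 + 95 min = 17:16.
The poster session starts at 17:16 − 158 min = 14:38.
Registration starts at 14:38 − 200 min = 11:18.
From 11:18 to 15:41 is 263 minutes.

263 minutes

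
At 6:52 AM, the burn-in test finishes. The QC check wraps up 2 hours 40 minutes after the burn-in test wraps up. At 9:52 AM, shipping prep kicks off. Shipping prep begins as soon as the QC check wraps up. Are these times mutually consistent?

No

The QC check ends at 6:52 AM + 160 min = 9:32 AM.
So shipping prep starts at 9:32 AM.
But shipping prep is also said to start at 9:52 AM — a 20-minute conflict.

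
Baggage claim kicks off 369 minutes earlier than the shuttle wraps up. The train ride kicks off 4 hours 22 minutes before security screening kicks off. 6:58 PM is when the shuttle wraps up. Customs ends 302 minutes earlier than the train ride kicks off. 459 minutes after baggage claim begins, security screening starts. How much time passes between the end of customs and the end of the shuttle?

7 h 54 min

Baggage claim starts at 6:58 PM − 369 min = 12:49 PM.
Security screening starts at 12:49 PM + 459 min = 8:28 PM.
The train ride starts at 8:28 PM − 262 min = 4:06 PM.
Customs ends at 4:06 PM − 302 min = 11:04 AM.
From 11:04 AM to 6:58 PM is 7 h 54 min.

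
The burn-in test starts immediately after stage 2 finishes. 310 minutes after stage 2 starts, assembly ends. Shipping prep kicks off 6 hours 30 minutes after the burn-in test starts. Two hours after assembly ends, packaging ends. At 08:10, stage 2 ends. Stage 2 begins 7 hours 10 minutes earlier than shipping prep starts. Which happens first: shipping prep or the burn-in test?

The burn-in test starts at 08:10.
Shipping prep starts at 08:10 + 390 min = 14:40.
Shipping prep starts at 14:40 and the burn-in test starts at 08:10, so the burn-in test is first.

the burn-in test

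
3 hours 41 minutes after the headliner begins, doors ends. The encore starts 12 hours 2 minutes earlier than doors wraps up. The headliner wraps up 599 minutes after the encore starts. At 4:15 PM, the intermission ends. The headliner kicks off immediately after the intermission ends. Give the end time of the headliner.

The headliner starts at 4:15 PM.
Doors ends at 4:15 PM + 221 min = 7:56 PM.
The encore starts at 7:56 PM − 722 min = 7:54 AM.
The headliner ends at 7:54 AM + 599 min = 5:53 PM.

5:53 PM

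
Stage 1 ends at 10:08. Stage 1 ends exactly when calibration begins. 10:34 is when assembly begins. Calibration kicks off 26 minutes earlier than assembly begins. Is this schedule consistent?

Calibration starts at 10:34 − 26 min = 10:08.
So stage 1 ends at 10:08.
That matches the stated 10:08, so the schedule is consistent.

Yes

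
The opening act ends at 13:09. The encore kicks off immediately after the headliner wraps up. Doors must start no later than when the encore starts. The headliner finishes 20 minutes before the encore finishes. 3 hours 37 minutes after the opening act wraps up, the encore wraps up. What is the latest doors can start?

The encore ends at 13:09 + 217 min = 16:46.
The headliner ends at 16:46 − 20 min = 16:26.
So the encore starts at 16:26.
Doors is bounded by the encore, so the latest it can start is 16:26.

16:26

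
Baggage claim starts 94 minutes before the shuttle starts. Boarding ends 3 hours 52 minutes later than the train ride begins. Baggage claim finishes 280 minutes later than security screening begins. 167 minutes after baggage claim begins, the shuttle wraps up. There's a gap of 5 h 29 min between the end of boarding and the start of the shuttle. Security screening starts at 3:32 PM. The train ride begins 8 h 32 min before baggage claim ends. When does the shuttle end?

10:14 PM

Baggage claim ends at 3:32 PM + 280 min = 8:12 PM.
The train ride starts at 8:12 PM − 512 min = 11:40 AM.
Boarding ends at 11:40 AM + 232 min = 3:32 PM.
The shuttle starts at 3:32 PM + 329 min = 9:01 PM.
Baggage claim starts at 9:01 PM − 94 min = 7:27 PM.
The shuttle ends at 7:27 PM + 167 min = 10:14 PM.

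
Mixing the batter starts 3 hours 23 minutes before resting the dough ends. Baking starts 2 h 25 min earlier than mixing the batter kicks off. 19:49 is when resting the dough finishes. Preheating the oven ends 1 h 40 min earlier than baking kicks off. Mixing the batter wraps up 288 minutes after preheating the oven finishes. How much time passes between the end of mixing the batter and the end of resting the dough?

2 hours 40 minutes

Mixing the batter starts at 19:49 − 203 min = 16:26.
Baking starts at 16:26 − 145 min = 14:01.
Preheating the oven ends at 14:01 − 100 min = 12:21.
Mixing the batter ends at 12:21 + 288 min = 17:09.
From 17:09 to 19:49 is 2 hours 40 minutes.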